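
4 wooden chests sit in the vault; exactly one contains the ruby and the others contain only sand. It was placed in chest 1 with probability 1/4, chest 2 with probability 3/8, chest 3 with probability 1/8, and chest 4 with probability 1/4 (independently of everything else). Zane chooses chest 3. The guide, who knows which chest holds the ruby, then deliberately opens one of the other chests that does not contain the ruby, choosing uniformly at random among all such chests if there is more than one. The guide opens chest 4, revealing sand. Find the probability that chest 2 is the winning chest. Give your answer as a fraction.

Apply Bayes' rule, conditioning on where the ruby actually is.
If it is in chest 1 (prior 1/4): the guide has 2 equally likely choices, so probability 1/2; weight (1/4)·(1/2) = 1/8.
If it is in chest 2 (prior 3/8): the guide has 2 equally likely choices, so probability 1/2; weight (3/8)·(1/2) = 3/16.
If it is in chest 3 (prior 1/8): the guide has 3 equally likely choices, so probability 1/3; weight (1/8)·(1/3) = 1/24.
If it is in chest 4 (prior 1/4): the guide opened chest 4, so this case is ruled out; weight (1/4)·0 = 0.
The weights sum to 17/48.
So P(the ruby in chest 2 | the guide opened chest 4) = (3/16) / (17/48) = 9/17.

9/17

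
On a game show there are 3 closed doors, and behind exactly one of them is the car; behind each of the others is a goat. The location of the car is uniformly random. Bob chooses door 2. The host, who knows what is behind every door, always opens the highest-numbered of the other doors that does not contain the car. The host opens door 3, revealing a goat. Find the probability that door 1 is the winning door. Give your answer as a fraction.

Condition on the true location of the car.
If it is behind either of doors 1 and 2 (prior 1/3 each): door 3 is the highest-numbered option available, probability 1; weight (1/3)·1 = 1/3 each.
If it is behind door 3 (prior 1/3): the host opened door 3, so this case is ruled out; weight (1/3)·0 = 0.
The weights sum to 2/3.
So P(the car behind door 1 | the host opened door 3) = (1/3) / (2/3) = 1/2.

1/2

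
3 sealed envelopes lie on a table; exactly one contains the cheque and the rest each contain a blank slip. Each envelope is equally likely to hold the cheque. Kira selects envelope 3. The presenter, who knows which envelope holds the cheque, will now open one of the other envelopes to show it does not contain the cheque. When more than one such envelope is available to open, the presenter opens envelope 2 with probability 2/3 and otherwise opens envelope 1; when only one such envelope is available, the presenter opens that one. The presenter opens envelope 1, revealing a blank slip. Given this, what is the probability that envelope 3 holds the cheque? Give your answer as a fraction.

1/4

Consider each possible location of the cheque in turn.
If it is in envelope 1 (prior 1/3): the presenter opened envelope 1, so this case is ruled out; weight (1/3)·0 = 0.
If it is in envelope 2 (prior 1/3): only envelope 1 is available, probability 1; weight (1/3)·1 = 1/3.
If it is in envelope 3 (prior 1/3): envelope 2 is available but not opened, probability 1/3; weight (1/3)·(1/3) = 1/9.
The weights sum to 4/9.
So P(the cheque in envelope 3 | the presenter opened envelope 1) = (1/9) / (4/9) = 1/4.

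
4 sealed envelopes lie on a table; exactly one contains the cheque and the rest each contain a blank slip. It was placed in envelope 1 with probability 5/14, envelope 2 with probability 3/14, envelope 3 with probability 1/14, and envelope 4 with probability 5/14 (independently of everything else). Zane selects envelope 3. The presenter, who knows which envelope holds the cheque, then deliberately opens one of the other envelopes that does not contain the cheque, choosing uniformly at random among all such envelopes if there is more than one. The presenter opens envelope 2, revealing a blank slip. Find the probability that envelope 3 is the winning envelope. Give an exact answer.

1/16

Consider each possible location of the cheque in turn.
If it is in either of envelopes 1 and 4 (prior 5/14 each): the presenter has 2 equally likely choices, so probability 1/2; weight (5/14)·(1/2) = 5/28 each.
If it is in envelope 2 (prior 3/14): the presenter opened envelope 2, so this case is ruled out; weight (3/14)·0 = 0.
If it is in envelope 3 (prior 1/14): the presenter has 3 equally likely choices, so probability 1/3; weight (1/14)·(1/3) = 1/42.
The weights sum to 8/21.
So P(the cheque in envelope 3 | the presenter opened envelope 2) = (1/42) / (8/21) = 1/16.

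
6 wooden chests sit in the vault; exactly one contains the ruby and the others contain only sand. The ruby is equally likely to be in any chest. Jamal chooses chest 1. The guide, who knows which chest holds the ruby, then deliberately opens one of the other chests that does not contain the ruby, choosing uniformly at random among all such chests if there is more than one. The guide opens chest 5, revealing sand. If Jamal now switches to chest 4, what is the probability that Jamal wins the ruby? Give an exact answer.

Consider each possible location of the ruby in turn.
If it is in chest 1 (prior 1/6): the guide has 5 equally likely choices, so probability 1/5; weight (1/6)·(1/5) = 1/30.
If it is in any of chests 2, 3, 4, and 6 (prior 1/6 each): the guide has 4 equally likely choices, so probability 1/4; weight (1/6)·(1/4) = 1/24 each.
If it is in chest 5 (prior 1/6): the guide opened chest 5, so this case is ruled out; weight (1/6)·0 = 0.
The weights sum to 1/5.
So P(the ruby in chest 4 | the guide opened chest 5) = (1/24) / (1/5) = 5/24.

5/24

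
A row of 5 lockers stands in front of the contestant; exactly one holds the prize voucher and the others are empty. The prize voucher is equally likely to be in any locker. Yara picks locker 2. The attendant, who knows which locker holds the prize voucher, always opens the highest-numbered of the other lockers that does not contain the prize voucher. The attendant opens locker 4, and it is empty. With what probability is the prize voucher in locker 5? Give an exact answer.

1

Apply Bayes' rule, conditioning on where the prize voucher actually is.
If it is in any of lockers 1, 2, and 3 (prior 1/5 each): the attendant would have opened locker 5 instead, probability 0; weight (1/5)·0 = 0 each.
If it is in locker 4 (prior 1/5): the attendant opened locker 4, so this case is ruled out; weight (1/5)·0 = 0.
If it is in locker 5 (prior 1/5): locker 4 is the highest-numbered option available, probability 1; weight (1/5)·1 = 1/5.
The weights sum to 1/5.
So P(the prize voucher in locker 5 | the attendant opened locker 4) = (1/5) / (1/5) = 1.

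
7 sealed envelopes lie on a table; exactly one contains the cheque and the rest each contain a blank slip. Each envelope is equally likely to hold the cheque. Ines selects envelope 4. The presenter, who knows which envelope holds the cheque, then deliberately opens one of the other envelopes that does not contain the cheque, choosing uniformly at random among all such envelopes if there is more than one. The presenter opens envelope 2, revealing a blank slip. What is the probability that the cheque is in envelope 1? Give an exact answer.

6/35

Condition on the true location of the cheque.
If it is in any of envelopes 1, 3, 5, 6, and 7 (prior 1/7 each): the presenter has 5 equally likely choices, so probability 1/5; weight (1/7)·(1/5) = 1/35 each.
If it is in envelope 2 (prior 1/7): the presenter opened envelope 2, so this case is ruled out; weight (1/7)·0 = 0.
If it is in envelope 4 (prior 1/7): the presenter has 6 equally likely choices, so probability 1/6; weight (1/7)·(1/6) = 1/42.
The weights sum to 1/6.
So P(the cheque in envelope 1 | the presenter opened envelope 2) = (1/35) / (1/6) = 6/35.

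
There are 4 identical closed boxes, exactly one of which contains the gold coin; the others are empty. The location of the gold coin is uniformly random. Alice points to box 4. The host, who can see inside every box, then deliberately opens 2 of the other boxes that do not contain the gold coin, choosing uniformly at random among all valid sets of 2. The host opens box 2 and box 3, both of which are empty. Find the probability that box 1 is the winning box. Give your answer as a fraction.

3/4

Consider each possible location of the gold coin in turn.
If it is in box 1 (prior 1/4): the host has no choice, probability 1; weight (1/4)·1 = 1/4.
If it is in either of boxes 2 and 3 (prior 1/4 each): that box was opened and seen not to hold the prize — ruled out; weight (1/4)·0 = 0 each.
If it is in box 4 (prior 1/4): the host has 3 equally likely choices, so probability 1/3; weight (1/4)·(1/3) = 1/12.
The weights sum to 1/3.
So P(the gold coin in box 1 | the host opened box 2 and box 3) = (1/4) / (1/3) = 3/4.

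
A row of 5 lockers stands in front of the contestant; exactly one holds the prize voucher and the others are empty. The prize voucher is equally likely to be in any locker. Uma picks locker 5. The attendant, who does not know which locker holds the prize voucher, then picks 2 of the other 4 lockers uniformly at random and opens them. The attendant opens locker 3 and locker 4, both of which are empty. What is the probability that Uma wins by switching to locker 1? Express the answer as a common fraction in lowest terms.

Because the attendant chose which lockers to open without knowing where the prize voucher is, the choice is independent of the prize location. Learning that none of the 2 opened lockers holds the prize voucher simply rules out those 2 locations and leaves the remaining 3 lockers still equally likely by symmetry.
So P(the prize voucher in locker 1) = 1/3.

1/3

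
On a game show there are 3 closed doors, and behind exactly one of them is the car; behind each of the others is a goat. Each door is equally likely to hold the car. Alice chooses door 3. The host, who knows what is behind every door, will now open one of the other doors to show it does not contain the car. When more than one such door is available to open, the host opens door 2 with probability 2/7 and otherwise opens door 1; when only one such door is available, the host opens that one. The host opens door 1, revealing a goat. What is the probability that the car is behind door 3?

5/12

Condition on the true location of the car.
If it is behind door 1 (prior 1/3): the host opened door 1, so this case is ruled out; weight (1/3)·0 = 0.
If it is behind door 2 (prior 1/3): only door 1 is available, probability 1; weight (1/3)·1 = 1/3.
If it is behind door 3 (prior 1/3): door 2 is available but not opened, probability 5/7; weight (1/3)·(5/7) = 5/21.
The weights sum to 4/7.
So P(the car behind door 3 | the host opened door 1) = (5/21) / (4/7) = 5/12.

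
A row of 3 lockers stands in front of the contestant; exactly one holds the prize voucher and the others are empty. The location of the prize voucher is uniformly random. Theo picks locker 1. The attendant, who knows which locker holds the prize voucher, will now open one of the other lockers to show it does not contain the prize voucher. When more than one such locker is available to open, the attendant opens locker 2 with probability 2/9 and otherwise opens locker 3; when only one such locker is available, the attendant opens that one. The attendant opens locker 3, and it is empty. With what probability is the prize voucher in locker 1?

7/16

Condition on the true location of the prize voucher.
If it is in locker 1 (prior 1/3): locker 2 is available but not opened, probability 7/9; weight (1/3)·(7/9) = 7/27.
If it is in locker 2 (prior 1/3): only locker 3 is available, probability 1; weight (1/3)·1 = 1/3.
If it is in locker 3 (prior 1/3): the attendant opened locker 3, so this case is ruled out; weight (1/3)·0 = 0.
The weights sum to 16/27.
So P(the prize voucher in locker 1 | the attendant opened locker 3) = (7/27) / (16/27) = 7/16.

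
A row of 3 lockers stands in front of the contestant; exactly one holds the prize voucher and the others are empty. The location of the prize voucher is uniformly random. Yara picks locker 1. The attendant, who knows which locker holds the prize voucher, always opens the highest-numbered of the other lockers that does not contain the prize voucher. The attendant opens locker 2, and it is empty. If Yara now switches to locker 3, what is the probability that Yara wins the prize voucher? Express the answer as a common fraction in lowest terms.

Consider each possible location of the prize voucher in turn.
If it is in locker 1 (prior 1/3): the attendant would have opened locker 3 instead, probability 0; weight (1/3)·0 = 0.
If it is in locker 2 (prior 1/3): the attendant opened locker 2, so this case is ruled out; weight (1/3)·0 = 0.
If it is in locker 3 (prior 1/3): locker 2 is the highest-numbered option available, probability 1; weight (1/3)·1 = 1/3.
The weights sum to 1/3.
So P(the prize voucher in locker 3 | the attendant opened locker 2) = (1/3) / (1/3) = 1.

1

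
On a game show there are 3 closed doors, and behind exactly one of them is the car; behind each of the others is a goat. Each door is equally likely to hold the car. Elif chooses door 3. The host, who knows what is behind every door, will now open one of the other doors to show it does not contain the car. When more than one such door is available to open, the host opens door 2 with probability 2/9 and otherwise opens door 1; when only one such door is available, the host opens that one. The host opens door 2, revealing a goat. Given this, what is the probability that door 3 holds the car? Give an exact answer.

2/11

Condition on the true location of the car.
If it is behind door 1 (prior 1/3): only door 2 is available, probability 1; weight (1/3)·1 = 1/3.
If it is behind door 2 (prior 1/3): the host opened door 2, so this case is ruled out; weight (1/3)·0 = 0.
If it is behind door 3 (prior 1/3): door 2 is available, opened with probability 2/9; weight (1/3)·(2/9) = 2/27.
The weights sum to 11/27.
So P(the car behind door 3 | the host opened door 2) = (2/27) / (11/27) = 2/11.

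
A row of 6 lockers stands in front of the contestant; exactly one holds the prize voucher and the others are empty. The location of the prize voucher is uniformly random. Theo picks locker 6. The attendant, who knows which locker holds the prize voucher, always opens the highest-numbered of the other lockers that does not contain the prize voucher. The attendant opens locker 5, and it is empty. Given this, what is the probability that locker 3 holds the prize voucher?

1/5

Condition on the true location of the prize voucher.
If it is in any of lockers 1, 2, 3, 4, and 6 (prior 1/6 each): locker 5 is the highest-numbered option available, probability 1; weight (1/6)·1 = 1/6 each.
If it is in locker 5 (prior 1/6): the attendant opened locker 5, so this case is ruled out; weight (1/6)·0 = 0.
The weights sum to 5/6.
So P(the prize voucher in locker 3 | the attendant opened locker 5) = (1/6) / (5/6) = 1/5.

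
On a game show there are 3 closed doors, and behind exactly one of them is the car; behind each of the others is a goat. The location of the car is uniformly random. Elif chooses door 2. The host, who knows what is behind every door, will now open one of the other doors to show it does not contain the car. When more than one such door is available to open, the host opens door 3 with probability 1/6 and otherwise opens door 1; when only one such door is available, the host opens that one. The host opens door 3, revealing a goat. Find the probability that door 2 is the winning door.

Condition on the true location of the car.
If it is behind door 1 (prior 1/3): only door 3 is available, probability 1; weight (1/3)·1 = 1/3.
If it is behind door 2 (prior 1/3): door 3 is available, opened with probability 1/6; weight (1/3)·(1/6) = 1/18.
If it is behind door 3 (prior 1/3): the host opened door 3, so this case is ruled out; weight (1/3)·0 = 0.
The weights sum to 7/18.
So P(the car behind door 2 | the host opened door 3) = (1/18) / (7/18) = 1/7.

1/7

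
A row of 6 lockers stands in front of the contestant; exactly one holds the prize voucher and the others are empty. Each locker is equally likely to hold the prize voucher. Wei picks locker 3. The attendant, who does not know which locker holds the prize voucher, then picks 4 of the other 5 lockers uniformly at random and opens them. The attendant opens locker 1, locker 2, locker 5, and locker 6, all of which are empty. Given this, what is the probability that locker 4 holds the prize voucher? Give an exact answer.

Apply Bayes' rule, conditioning on where the prize voucher actually is.
If it is in any of lockers 1, 2, 5, and 6 (prior 1/6 each): that locker was opened and seen not to hold the prize — ruled out; weight (1/6)·0 = 0 each.
If it is in either of lockers 3 and 4 (prior 1/6 each): the attendant picks exactly this set with probability 1/5 regardless, and none is the prize; weight (1/6)·(1/5) = 1/30 each.
The weights sum to 1/15.
So P(the prize voucher in locker 4 | the attendant opened locker 1, locker 2, locker 5, and locker 6) = (1/30) / (1/15) = 1/2.

1/2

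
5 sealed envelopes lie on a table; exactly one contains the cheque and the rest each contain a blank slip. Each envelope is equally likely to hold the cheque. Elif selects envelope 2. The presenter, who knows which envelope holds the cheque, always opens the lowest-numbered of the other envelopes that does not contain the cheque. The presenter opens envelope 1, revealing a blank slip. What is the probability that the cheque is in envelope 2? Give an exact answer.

1/4

Consider each possible location of the cheque in turn.
If it is in envelope 1 (prior 1/5): the presenter opened envelope 1, so this case is ruled out; weight (1/5)·0 = 0.
If it is in any of envelopes 2, 3, 4, and 5 (prior 1/5 each): envelope 1 is the lowest-numbered option available, probability 1; weight (1/5)·1 = 1/5 each.
The weights sum to 4/5.
So P(the cheque in envelope 2 | the presenter opened envelope 1) = (1/5) / (4/5) = 1/4.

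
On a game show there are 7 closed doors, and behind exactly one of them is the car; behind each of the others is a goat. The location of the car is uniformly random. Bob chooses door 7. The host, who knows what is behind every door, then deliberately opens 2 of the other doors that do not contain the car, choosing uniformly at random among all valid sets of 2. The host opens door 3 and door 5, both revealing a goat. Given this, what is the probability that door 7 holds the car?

1/7

Apply Bayes' rule, conditioning on where the car actually is.
If it is behind any of doors 1, 2, 4, and 6 (prior 1/7 each): the host has 10 equally likely choices, so probability 1/10; weight (1/7)·(1/10) = 1/70 each.
If it is behind either of doors 3 and 5 (prior 1/7 each): that door was opened and seen not to hold the prize — ruled out; weight (1/7)·0 = 0 each.
If it is behind door 7 (prior 1/7): the host has 15 equally likely choices, so probability 1/15; weight (1/7)·(1/15) = 1/105.
The weights sum to 1/15.
So P(the car behind door 7 | the host opened door 3 and door 5) = (1/105) / (1/15) = 1/7.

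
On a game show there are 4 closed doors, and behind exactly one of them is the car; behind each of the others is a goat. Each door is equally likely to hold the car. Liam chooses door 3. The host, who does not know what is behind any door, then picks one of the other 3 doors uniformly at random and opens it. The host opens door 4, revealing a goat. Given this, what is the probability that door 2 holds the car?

1/3

Condition on the true location of the car.
If it is behind any of doors 1, 2, and 3 (prior 1/4 each): the host picks door 4 with probability 1/3 regardless, and it is not the prize; weight (1/4)·(1/3) = 1/12 each.
If it is behind door 4 (prior 1/4): the host opened door 4, so this case is ruled out; weight (1/4)·0 = 0.
The weights sum to 1/4.
So P(the car behind door 2 | the host opened door 4) = (1/12) / (1/4) = 1/3.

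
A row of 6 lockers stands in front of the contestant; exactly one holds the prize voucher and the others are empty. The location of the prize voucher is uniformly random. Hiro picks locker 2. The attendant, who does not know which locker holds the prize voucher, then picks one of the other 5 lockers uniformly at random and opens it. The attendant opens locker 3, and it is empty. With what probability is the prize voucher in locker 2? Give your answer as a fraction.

1/5

Because the attendant chose which locker to open without knowing where the prize voucher is, the choice is independent of the prize location. Learning that locker 3 does not hold the prize voucher simply rules out that one location and leaves the remaining 5 lockers still equally likely by symmetry.
So P(the prize voucher in locker 2) = 1/5.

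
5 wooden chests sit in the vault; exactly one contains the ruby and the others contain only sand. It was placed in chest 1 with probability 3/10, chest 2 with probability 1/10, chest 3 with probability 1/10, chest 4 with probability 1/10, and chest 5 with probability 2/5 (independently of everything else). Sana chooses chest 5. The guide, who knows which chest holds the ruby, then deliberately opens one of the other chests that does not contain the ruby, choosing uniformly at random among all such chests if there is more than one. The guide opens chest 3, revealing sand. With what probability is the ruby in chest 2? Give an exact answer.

1/8

Consider each possible location of the ruby in turn.
If it is in chest 1 (prior 3/10): the guide has 3 equally likely choices, so probability 1/3; weight (3/10)·(1/3) = 1/10.
If it is in either of chests 2 and 4 (prior 1/10 each): the guide has 3 equally likely choices, so probability 1/3; weight (1/10)·(1/3) = 1/30 each.
If it is in chest 3 (prior 1/10): the guide opened chest 3, so this case is ruled out; weight (1/10)·0 = 0.
If it is in chest 5 (prior 2/5): the guide has 4 equally likely choices, so probability 1/4; weight (2/5)·(1/4) = 1/10.
The weights sum to 4/15.
So P(the ruby in chest 2 | the guide opened chest 3) = (1/30) / (4/15) = 1/8.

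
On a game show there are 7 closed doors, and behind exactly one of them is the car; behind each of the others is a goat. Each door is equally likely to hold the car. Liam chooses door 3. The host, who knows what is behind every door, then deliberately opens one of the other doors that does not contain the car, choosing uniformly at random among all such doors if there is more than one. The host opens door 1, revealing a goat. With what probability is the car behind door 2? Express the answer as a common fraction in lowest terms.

6/35

Apply Bayes' rule, conditioning on where the car actually is.
If it is behind door 1 (prior 1/7): the host opened door 1, so this case is ruled out; weight (1/7)·0 = 0.
If it is behind any of doors 2, 4, 5, 6, and 7 (prior 1/7 each): the host has 5 equally likely choices, so probability 1/5; weight (1/7)·(1/5) = 1/35 each.
If it is behind door 3 (prior 1/7): the host has 6 equally likely choices, so probability 1/6; weight (1/7)·(1/6) = 1/42.
The weights sum to 1/6.
So P(the car behind door 2 | the host opened door 1) = (1/35) / (1/6) = 6/35.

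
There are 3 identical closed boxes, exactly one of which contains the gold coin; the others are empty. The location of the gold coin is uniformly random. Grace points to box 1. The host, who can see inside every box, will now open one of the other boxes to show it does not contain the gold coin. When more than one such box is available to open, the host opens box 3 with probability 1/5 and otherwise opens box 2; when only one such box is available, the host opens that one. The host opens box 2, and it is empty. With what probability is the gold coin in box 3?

5/9

Condition on the true location of the gold coin.
If it is in box 1 (prior 1/3): box 3 is available but not opened, probability 4/5; weight (1/3)·(4/5) = 4/15.
If it is in box 2 (prior 1/3): the host opened box 2, so this case is ruled out; weight (1/3)·0 = 0.
If it is in box 3 (prior 1/3): only box 2 is available, probability 1; weight (1/3)·1 = 1/3.
The weights sum to 3/5.
So P(the gold coin in box 3 | the host opened box 2) = (1/3) / (3/5) = 5/9.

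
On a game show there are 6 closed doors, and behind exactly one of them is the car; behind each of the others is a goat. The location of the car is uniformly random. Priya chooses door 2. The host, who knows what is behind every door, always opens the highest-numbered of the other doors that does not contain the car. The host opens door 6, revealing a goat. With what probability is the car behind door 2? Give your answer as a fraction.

1/5

Apply Bayes' rule, conditioning on where the car actually is.
If it is behind any of doors 1, 2, 3, 4, and 5 (prior 1/6 each): door 6 is the highest-numbered option available, probability 1; weight (1/6)·1 = 1/6 each.
If it is behind door 6 (prior 1/6): the host opened door 6, so this case is ruled out; weight (1/6)·0 = 0.
The weights sum to 5/6.
So P(the car behind door 2 | the host opened door 6) = (1/6) / (5/6) = 1/5.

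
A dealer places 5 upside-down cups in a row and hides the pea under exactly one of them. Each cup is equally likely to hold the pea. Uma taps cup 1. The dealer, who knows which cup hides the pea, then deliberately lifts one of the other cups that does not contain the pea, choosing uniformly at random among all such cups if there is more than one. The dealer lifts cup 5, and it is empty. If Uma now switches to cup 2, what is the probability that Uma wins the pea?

Condition on the true location of the pea.
If it is under cup 1 (prior 1/5): the dealer has 4 equally likely choices, so probability 1/4; weight (1/5)·(1/4) = 1/20.
If it is under any of cups 2, 3, and 4 (prior 1/5 each): the dealer has 3 equally likely choices, so probability 1/3; weight (1/5)·(1/3) = 1/15 each.
If it is under cup 5 (prior 1/5): the dealer opened cup 5, so this case is ruled out; weight (1/5)·0 = 0.
The weights sum to 1/4.
So P(the pea under cup 2 | the dealer opened cup 5) = (1/15) / (1/4) = 4/15.

4/15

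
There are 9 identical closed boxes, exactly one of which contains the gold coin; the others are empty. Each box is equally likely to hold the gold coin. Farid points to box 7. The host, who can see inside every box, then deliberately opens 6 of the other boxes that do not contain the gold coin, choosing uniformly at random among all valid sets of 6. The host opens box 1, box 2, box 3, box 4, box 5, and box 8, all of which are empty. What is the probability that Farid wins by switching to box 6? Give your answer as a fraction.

Consider each possible location of the gold coin in turn.
If it is in any of boxes 1, 2, 3, 4, 5, and 8 (prior 1/9 each): that box was opened and seen not to hold the prize — ruled out; weight (1/9)·0 = 0 each.
If it is in either of boxes 6 and 9 (prior 1/9 each): the host has 7 equally likely choices, so probability 1/7; weight (1/9)·(1/7) = 1/63 each.
If it is in box 7 (prior 1/9): the host has 28 equally likely choices, so probability 1/28; weight (1/9)·(1/28) = 1/252.
The weights sum to 1/28.
So P(the gold coin in box 6 | the host opened box 1, box 2, box 3, box 4, box 5, and box 8) = (1/63) / (1/28) = 4/9.

4/9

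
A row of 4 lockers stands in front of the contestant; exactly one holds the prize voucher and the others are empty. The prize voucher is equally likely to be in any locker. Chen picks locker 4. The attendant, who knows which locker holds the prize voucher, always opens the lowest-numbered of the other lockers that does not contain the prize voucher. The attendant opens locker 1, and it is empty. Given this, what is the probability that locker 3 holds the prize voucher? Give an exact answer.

1/3

Condition on the true location of the prize voucher.
If it is in locker 1 (prior 1/4): the attendant opened locker 1, so this case is ruled out; weight (1/4)·0 = 0.
If it is in any of lockers 2, 3, and 4 (prior 1/4 each): locker 1 is the lowest-numbered option available, probability 1; weight (1/4)·1 = 1/4 each.
The weights sum to 3/4.
So P(the prize voucher in locker 3 | the attendant opened locker 1) = (1/4) / (3/4) = 1/3.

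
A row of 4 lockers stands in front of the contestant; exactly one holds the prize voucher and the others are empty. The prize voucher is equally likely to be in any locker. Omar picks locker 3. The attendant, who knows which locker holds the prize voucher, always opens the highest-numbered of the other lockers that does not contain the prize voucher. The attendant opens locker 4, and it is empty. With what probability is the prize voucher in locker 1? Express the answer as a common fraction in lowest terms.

Apply Bayes' rule, conditioning on where the prize voucher actually is.
If it is in any of lockers 1, 2, and 3 (prior 1/4 each): locker 4 is the highest-numbered option available, probability 1; weight (1/4)·1 = 1/4 each.
If it is in locker 4 (prior 1/4): the attendant opened locker 4, so this case is ruled out; weight (1/4)·0 = 0.
The weights sum to 3/4.
So P(the prize voucher in locker 1 | the attendant opened locker 4) = (1/4) / (3/4) = 1/3.

1/3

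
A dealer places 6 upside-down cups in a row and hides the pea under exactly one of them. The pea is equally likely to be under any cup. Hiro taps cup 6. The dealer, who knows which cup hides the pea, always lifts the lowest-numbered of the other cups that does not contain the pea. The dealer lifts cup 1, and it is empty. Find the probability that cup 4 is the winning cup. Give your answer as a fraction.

1/5

Condition on the true location of the pea.
If it is under cup 1 (prior 1/6): the dealer opened cup 1, so this case is ruled out; weight (1/6)·0 = 0.
If it is under any of cups 2, 3, 4, 5, and 6 (prior 1/6 each): cup 1 is the lowest-numbered option available, probability 1; weight (1/6)·1 = 1/6 each.
The weights sum to 5/6.
So P(the pea under cup 4 | the dealer opened cup 1) = (1/6) / (5/6) = 1/5.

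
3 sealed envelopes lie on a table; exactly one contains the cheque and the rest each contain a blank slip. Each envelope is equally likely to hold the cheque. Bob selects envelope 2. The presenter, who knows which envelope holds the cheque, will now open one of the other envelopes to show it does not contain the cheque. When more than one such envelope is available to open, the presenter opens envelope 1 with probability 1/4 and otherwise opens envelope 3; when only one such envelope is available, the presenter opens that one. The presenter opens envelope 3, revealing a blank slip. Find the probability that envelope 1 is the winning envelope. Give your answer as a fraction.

4/7

Condition on the true location of the cheque.
If it is in envelope 1 (prior 1/3): only envelope 3 is available, probability 1; weight (1/3)·1 = 1/3.
If it is in envelope 2 (prior 1/3): envelope 1 is available but not opened, probability 3/4; weight (1/3)·(3/4) = 1/4.
If it is in envelope 3 (prior 1/3): the presenter opened envelope 3, so this case is ruled out; weight (1/3)·0 = 0.
The weights sum to 7/12.
So P(the cheque in envelope 1 | the presenter opened envelope 3) = (1/3) / (7/12) = 4/7.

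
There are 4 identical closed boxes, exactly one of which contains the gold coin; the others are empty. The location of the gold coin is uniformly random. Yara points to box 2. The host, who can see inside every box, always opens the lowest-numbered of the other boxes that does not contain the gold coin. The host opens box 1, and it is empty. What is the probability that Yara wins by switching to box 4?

1/3

Condition on the true location of the gold coin.
If it is in box 1 (prior 1/4): the host opened box 1, so this case is ruled out; weight (1/4)·0 = 0.
If it is in any of boxes 2, 3, and 4 (prior 1/4 each): box 1 is the lowest-numbered option available, probability 1; weight (1/4)·1 = 1/4 each.
The weights sum to 3/4.
So P(the gold coin in box 4 | the host opened box 1) = (1/4) / (3/4) = 1/3.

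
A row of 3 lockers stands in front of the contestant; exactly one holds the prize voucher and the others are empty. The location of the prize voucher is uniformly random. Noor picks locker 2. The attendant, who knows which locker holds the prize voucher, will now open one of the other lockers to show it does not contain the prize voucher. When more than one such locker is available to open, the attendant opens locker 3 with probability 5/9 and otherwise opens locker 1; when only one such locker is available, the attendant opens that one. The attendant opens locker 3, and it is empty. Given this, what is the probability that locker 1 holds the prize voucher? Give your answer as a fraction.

Consider each possible location of the prize voucher in turn.
If it is in locker 1 (prior 1/3): only locker 3 is available, probability 1; weight (1/3)·1 = 1/3.
If it is in locker 2 (prior 1/3): locker 3 is available, opened with probability 5/9; weight (1/3)·(5/9) = 5/27.
If it is in locker 3 (prior 1/3): the attendant opened locker 3, so this case is ruled out; weight (1/3)·0 = 0.
The weights sum to 14/27.
So P(the prize voucher in locker 1 | the attendant opened locker 3) = (1/3) / (14/27) = 9/14.

9/14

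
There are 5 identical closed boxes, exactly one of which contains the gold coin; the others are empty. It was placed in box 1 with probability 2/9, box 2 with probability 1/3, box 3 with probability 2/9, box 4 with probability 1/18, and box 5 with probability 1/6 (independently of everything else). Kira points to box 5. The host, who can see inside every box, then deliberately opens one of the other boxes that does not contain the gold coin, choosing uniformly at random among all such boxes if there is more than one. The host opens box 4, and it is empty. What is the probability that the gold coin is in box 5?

Apply Bayes' rule, conditioning on where the gold coin actually is.
If it is in either of boxes 1 and 3 (prior 2/9 each): the host has 3 equally likely choices, so probability 1/3; weight (2/9)·(1/3) = 2/27 each.
If it is in box 2 (prior 1/3): the host has 3 equally likely choices, so probability 1/3; weight (1/3)·(1/3) = 1/9.
If it is in box 4 (prior 1/18): the host opened box 4, so this case is ruled out; weight (1/18)·0 = 0.
If it is in box 5 (prior 1/6): the host has 4 equally likely choices, so probability 1/4; weight (1/6)·(1/4) = 1/24.
The weights sum to 65/216.
So P(the gold coin in box 5 | the host opened box 4) = (1/24) / (65/216) = 9/65.

9/65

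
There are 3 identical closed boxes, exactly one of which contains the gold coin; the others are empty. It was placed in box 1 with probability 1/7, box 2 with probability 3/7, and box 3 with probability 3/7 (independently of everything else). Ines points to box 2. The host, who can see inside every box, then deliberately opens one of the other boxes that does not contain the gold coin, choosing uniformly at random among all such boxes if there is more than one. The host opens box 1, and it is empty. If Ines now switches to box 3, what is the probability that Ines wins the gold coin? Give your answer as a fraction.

2/3

Apply Bayes' rule, conditioning on where the gold coin actually is.
If it is in box 1 (prior 1/7): the host opened box 1, so this case is ruled out; weight (1/7)·0 = 0.
If it is in box 2 (prior 3/7): the host has 2 equally likely choices, so probability 1/2; weight (3/7)·(1/2) = 3/14.
If it is in box 3 (prior 3/7): the host has no choice, probability 1; weight (3/7)·1 = 3/7.
The weights sum to 9/14.
So P(the gold coin in box 3 | the host opened box 1) = (3/7) / (9/14) = 2/3.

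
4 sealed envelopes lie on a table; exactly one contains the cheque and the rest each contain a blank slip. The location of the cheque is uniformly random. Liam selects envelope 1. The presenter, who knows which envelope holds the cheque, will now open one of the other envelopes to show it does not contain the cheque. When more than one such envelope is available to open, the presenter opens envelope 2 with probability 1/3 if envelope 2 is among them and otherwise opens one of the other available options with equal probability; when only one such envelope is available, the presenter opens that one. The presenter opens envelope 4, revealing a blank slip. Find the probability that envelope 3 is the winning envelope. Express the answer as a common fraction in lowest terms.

Apply Bayes' rule, conditioning on where the cheque actually is.
If it is in envelope 1 (prior 1/4): envelope 2 is available but not opened; envelope 4 gets probability (1 − 1/3)/2 = 1/3; weight (1/4)·(1/3) = 1/12.
If it is in envelope 2 (prior 1/4): envelope 2 holds the prize so is unavailable; the presenter chooses uniformly among the 2 others, probability 1/2; weight (1/4)·(1/2) = 1/8.
If it is in envelope 3 (prior 1/4): envelope 2 is available but not opened, probability 2/3; weight (1/4)·(2/3) = 1/6.
If it is in envelope 4 (prior 1/4): the presenter opened envelope 4, so this case is ruled out; weight (1/4)·0 = 0.
The weights sum to 3/8.
So P(the cheque in envelope 3 | the presenter opened envelope 4) = (1/6) / (3/8) = 4/9.

4/9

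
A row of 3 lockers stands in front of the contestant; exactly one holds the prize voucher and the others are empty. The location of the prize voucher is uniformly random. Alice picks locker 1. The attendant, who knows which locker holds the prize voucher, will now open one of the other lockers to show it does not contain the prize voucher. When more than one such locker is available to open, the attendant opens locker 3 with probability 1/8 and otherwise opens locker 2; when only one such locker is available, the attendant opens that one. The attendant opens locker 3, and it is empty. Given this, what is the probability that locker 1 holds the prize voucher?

1/9

Consider each possible location of the prize voucher in turn.
If it is in locker 1 (prior 1/3): locker 3 is available, opened with probability 1/8; weight (1/3)·(1/8) = 1/24.
If it is in locker 2 (prior 1/3): only locker 3 is available, probability 1; weight (1/3)·1 = 1/3.
If it is in locker 3 (prior 1/3): the attendant opened locker 3, so this case is ruled out; weight (1/3)·0 = 0.
The weights sum to 3/8.
So P(the prize voucher in locker 1 | the attendant opened locker 3) = (1/24) / (3/8) = 1/9.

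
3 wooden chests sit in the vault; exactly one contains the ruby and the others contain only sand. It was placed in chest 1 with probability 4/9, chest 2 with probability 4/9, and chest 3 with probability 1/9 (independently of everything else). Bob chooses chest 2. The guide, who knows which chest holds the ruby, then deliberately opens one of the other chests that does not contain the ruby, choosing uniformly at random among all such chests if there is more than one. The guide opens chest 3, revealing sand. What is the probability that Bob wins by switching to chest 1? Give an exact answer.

2/3

Consider each possible location of the ruby in turn.
If it is in chest 1 (prior 4/9): the guide has no choice, probability 1; weight (4/9)·1 = 4/9.
If it is in chest 2 (prior 4/9): the guide has 2 equally likely choices, so probability 1/2; weight (4/9)·(1/2) = 2/9.
If it is in chest 3 (prior 1/9): the guide opened chest 3, so this case is ruled out; weight (1/9)·0 = 0.
The weights sum to 2/3.
So P(the ruby in chest 1 | the guide opened chest 3) = (4/9) / (2/3) = 2/3.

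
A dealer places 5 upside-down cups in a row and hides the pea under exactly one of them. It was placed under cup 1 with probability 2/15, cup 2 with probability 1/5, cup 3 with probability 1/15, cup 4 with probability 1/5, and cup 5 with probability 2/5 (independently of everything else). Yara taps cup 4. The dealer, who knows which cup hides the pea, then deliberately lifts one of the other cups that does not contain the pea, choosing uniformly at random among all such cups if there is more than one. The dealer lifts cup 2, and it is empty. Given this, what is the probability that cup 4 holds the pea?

1/5

Apply Bayes' rule, conditioning on where the pea actually is.
If it is under cup 1 (prior 2/15): the dealer has 3 equally likely choices, so probability 1/3; weight (2/15)·(1/3) = 2/45.
If it is under cup 2 (prior 1/5): the dealer opened cup 2, so this case is ruled out; weight (1/5)·0 = 0.
If it is under cup 3 (prior 1/15): the dealer has 3 equally likely choices, so probability 1/3; weight (1/15)·(1/3) = 1/45.
If it is under cup 4 (prior 1/5): the dealer has 4 equally likely choices, so probability 1/4; weight (1/5)·(1/4) = 1/20.
If it is under cup 5 (prior 2/5): the dealer has 3 equally likely choices, so probability 1/3; weight (2/5)·(1/3) = 2/15.
The weights sum to 1/4.
So P(the pea under cup 4 | the dealer opened cup 2) = (1/20) / (1/4) = 1/5.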